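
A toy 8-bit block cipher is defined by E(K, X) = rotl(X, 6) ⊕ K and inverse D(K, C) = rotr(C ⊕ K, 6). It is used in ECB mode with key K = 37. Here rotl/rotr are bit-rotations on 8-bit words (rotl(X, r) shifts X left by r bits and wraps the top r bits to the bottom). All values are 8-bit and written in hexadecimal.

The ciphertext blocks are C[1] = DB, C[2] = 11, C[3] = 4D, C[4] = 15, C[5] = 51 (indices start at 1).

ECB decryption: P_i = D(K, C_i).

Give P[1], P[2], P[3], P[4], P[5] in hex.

P[1] = B3, P[2] = 98, P[3] = E9, P[4] = 88, P[5] = 99

P[1]: D(K, DB) = B3.
P[2]: D(K, 11) = 98.
P[3]: D(K, 4D) = E9.
P[4]: D(K, 15) = 88.
P[5]: D(K, 51) = 99.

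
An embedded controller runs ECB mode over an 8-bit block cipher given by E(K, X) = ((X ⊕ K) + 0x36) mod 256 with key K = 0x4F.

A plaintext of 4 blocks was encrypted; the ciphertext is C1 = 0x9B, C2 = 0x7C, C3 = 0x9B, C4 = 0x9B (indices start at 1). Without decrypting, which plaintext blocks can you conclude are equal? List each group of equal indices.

P1 = P3 = P4

ECB encrypts each block independently with the same key, so equal ciphertext blocks imply equal plaintext blocks.
C1 = C3 = C4 = 0x9B, so P1 = P3 = P4.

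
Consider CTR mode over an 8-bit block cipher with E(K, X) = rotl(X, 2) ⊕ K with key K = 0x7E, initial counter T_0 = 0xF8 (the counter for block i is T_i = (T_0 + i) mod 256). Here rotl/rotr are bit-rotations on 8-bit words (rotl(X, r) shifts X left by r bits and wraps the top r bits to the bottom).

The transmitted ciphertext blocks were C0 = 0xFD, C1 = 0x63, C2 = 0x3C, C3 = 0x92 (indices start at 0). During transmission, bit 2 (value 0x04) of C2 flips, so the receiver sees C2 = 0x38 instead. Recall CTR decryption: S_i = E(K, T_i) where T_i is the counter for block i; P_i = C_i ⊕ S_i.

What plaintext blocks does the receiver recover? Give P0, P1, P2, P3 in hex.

P0 = 0x60, P1 = 0xFA, P2 = 0xAD, P3 = 0x03

Only C2 changed, to 0x38. In CTR, a change in C_i flips the same bit in P_i only; the keystream is unaffected. Decrypting the received ciphertext:
P0: T = 0xF8, S = E(K, T) = 0x9D; 0xFD ⊕ 0x9D = 0x60.
P1: T = 0xF9, S = E(K, T) = 0x99; 0x63 ⊕ 0x99 = 0xFA.
P2: T = 0xFA, S = E(K, T) = 0x95; 0x38 ⊕ 0x95 = 0xAD.
P3: T = 0xFB, S = E(K, T) = 0x91; 0x92 ⊕ 0x91 = 0x03.
Blocks that differ from the original plaintext: P2.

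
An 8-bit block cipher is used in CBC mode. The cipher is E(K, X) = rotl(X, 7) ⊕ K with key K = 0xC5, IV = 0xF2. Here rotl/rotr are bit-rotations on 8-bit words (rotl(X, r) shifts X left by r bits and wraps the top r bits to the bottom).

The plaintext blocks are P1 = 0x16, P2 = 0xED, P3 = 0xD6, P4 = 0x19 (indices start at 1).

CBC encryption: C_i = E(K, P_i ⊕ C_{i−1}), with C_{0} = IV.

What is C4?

C1: P1 ⊕ 0xF2 = 0xE4; E(K, 0xE4) = 0xB7.
C2: P2 ⊕ 0xB7 = 0x5A; E(K, 0x5A) = 0xE8.
C3: P3 ⊕ 0xE8 = 0x3E; E(K, 0x3E) = 0xDA.
C4: P4 ⊕ 0xDA = 0xC3; E(K, 0xC3) = 0x24.

C4 = 0x24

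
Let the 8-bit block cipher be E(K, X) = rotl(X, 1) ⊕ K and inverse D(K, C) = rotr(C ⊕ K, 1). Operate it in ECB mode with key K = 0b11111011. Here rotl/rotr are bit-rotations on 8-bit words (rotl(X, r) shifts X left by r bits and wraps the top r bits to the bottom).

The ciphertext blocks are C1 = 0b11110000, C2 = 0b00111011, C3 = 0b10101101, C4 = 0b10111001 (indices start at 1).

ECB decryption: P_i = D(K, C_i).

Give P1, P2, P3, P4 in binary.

P1 = 0b10000101, P2 = 0b01100000, P3 = 0b00101011, P4 = 0b00100001

P1: D(K, 0b11110000) = 0b10000101.
P2: D(K, 0b00111011) = 0b01100000.
P3: D(K, 0b10101101) = 0b00101011.
P4: D(K, 0b10111001) = 0b00100001.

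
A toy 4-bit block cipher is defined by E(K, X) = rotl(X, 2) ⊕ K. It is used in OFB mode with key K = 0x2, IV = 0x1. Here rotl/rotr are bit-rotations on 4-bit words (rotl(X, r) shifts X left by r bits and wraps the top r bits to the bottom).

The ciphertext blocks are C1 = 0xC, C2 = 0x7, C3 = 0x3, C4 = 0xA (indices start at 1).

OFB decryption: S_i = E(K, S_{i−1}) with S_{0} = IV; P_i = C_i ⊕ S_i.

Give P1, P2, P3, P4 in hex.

P1 = 0xA, P2 = 0xC, P3 = 0xF, P4 = 0xB

P1: S = E(K, 0x1) = 0x6; 0xC ⊕ 0x6 = 0xA.
P2: S = E(K, 0x6) = 0xB; 0x7 ⊕ 0xB = 0xC.
P3: S = E(K, 0xB) = 0xC; 0x3 ⊕ 0xC = 0xF.
P4: S = E(K, 0xC) = 0x1; 0xA ⊕ 0x1 = 0xB.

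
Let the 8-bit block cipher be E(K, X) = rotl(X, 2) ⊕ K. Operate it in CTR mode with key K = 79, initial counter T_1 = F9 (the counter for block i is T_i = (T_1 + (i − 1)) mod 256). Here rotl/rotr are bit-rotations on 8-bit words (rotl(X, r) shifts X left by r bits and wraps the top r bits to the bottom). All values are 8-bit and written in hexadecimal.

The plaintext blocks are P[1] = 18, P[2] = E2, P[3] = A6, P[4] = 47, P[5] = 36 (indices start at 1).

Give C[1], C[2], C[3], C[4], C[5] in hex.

C[1] = 86, C[2] = 70, C[3] = 30, C[4] = CD, C[5] = B8

CTR encryption: S_i = E(K, T_i) where T_i is the counter for block i; C_i = P_i ⊕ S_i.
C[1]: T = F9, S = E(K, T) = 9E; 18 ⊕ 9E = 86.
C[2]: T = FA, S = E(K, T) = 92; E2 ⊕ 92 = 70.
C[3]: T = FB, S = E(K, T) = 96; A6 ⊕ 96 = 30.
C[4]: T = FC, S = E(K, T) = 8A; 47 ⊕ 8A = CD.
C[5]: T = FD, S = E(K, T) = 8E; 36 ⊕ 8E = B8.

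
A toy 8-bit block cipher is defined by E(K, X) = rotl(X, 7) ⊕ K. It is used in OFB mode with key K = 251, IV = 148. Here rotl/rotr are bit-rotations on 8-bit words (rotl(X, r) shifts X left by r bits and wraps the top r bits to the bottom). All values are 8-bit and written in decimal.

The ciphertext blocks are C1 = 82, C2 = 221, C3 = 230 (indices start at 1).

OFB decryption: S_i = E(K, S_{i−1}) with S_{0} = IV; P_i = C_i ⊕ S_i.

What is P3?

P3 = 140

P1: S = E(K, 148) = 177; 82 ⊕ 177 = 227.
P2: S = E(K, 177) = 35; 221 ⊕ 35 = 254.
P3: S = E(K, 35) = 106; 230 ⊕ 106 = 140.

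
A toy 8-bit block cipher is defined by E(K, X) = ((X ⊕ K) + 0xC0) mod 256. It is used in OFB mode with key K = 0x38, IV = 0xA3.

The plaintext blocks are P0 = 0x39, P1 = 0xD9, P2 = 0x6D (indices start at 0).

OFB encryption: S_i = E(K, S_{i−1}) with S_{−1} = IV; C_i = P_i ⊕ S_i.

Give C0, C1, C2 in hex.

C0: S = E(K, 0xA3) = 0x5B; 0x39 ⊕ 0x5B = 0x62.
C1: S = E(K, 0x5B) = 0x23; 0xD9 ⊕ 0x23 = 0xFA.
C2: S = E(K, 0x23) = 0xDB; 0x6D ⊕ 0xDB = 0xB6.

C0 = 0x62, C1 = 0xFA, C2 = 0xB6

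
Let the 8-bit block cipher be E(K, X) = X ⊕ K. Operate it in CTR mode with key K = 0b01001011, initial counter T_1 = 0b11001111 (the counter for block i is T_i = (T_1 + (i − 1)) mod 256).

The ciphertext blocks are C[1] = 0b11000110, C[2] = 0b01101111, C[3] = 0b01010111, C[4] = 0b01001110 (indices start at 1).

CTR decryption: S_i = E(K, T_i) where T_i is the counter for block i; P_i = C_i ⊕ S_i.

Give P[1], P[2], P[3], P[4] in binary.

P[1]: T = 0b11001111, S = E(K, T) = 0b10000100; 0b11000110 ⊕ 0b10000100 = 0b01000010.
P[2]: T = 0b11010000, S = E(K, T) = 0b10011011; 0b01101111 ⊕ 0b10011011 = 0b11110100.
P[3]: T = 0b11010001, S = E(K, T) = 0b10011010; 0b01010111 ⊕ 0b10011010 = 0b11001101.
P[4]: T = 0b11010010, S = E(K, T) = 0b10011001; 0b01001110 ⊕ 0b10011001 = 0b11010111.

P[1] = 0b01000010, P[2] = 0b11110100, P[3] = 0b11001101, P[4] = 0b11010111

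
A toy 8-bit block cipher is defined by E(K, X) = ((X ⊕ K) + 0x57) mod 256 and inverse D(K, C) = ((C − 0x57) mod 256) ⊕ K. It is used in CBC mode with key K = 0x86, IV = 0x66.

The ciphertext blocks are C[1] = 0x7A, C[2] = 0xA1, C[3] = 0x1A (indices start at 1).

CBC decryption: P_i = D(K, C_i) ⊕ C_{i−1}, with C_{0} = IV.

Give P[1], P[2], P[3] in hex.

P[1] = 0xC3, P[2] = 0xB6, P[3] = 0xE4

P[1]: D(K, 0x7A) = 0xA5; 0xA5 ⊕ 0x66 = 0xC3.
P[2]: D(K, 0xA1) = 0xCC; 0xCC ⊕ 0x7A = 0xB6.
P[3]: D(K, 0x1A) = 0x45; 0x45 ⊕ 0xA1 = 0xE4.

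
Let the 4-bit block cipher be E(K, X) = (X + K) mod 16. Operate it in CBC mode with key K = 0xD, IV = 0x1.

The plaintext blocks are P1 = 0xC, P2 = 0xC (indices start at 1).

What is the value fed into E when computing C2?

CBC encryption: C_i = E(K, P_i ⊕ C_{i−1}), with C_{0} = IV.
C1: P1 ⊕ 0x1 = 0xD; E(K, 0xD) = 0xA.
C2: P2 ⊕ 0xA = 0x6; E(K, 0x6) = 0x3.
So the input to E for block 2 is 0x6.

0x6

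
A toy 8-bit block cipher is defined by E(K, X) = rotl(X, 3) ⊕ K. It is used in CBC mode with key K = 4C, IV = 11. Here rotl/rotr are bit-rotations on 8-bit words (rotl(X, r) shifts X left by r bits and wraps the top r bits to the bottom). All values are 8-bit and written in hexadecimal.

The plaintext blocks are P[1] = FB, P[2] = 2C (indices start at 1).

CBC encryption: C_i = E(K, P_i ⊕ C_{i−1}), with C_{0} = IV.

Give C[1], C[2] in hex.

C[1] = 1B, C[2] = F5

C[1]: P[1] ⊕ 11 = EA; E(K, EA) = 1B.
C[2]: P[2] ⊕ 1B = 37; E(K, 37) = F5.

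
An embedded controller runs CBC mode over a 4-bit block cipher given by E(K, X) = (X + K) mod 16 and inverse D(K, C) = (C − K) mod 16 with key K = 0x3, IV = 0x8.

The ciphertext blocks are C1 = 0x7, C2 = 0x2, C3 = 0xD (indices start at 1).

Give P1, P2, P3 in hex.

P1 = 0xC, P2 = 0x8, P3 = 0x8

CBC decryption: P_i = D(K, C_i) ⊕ C_{i−1}, with C_{0} = IV.
P1: D(K, 0x7) = 0x4; 0x4 ⊕ 0x8 = 0xC.
P2: D(K, 0x2) = 0xF; 0xF ⊕ 0x7 = 0x8.
P3: D(K, 0xD) = 0xA; 0xA ⊕ 0x2 = 0x8.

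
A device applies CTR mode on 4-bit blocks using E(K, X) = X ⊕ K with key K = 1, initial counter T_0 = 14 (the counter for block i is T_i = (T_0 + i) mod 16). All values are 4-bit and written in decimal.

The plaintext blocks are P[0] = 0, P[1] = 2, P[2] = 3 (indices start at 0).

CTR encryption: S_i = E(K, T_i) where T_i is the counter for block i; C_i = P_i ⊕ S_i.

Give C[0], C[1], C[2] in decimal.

C[0] = 15, C[1] = 12, C[2] = 2

C[0]: T = 14, S = E(K, T) = 15; 0 ⊕ 15 = 15.
C[1]: T = 15, S = E(K, T) = 14; 2 ⊕ 14 = 12.
C[2]: T = 0, S = E(K, T) = 1; 3 ⊕ 1 = 2.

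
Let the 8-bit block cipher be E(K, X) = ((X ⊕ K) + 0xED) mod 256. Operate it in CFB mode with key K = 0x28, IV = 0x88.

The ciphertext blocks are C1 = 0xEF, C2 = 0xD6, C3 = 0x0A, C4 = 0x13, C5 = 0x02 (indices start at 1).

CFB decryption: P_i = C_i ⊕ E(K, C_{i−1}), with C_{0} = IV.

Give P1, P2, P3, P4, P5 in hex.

P1 = 0x62, P2 = 0x62, P3 = 0xE1, P4 = 0x1C, P5 = 0x2A

P1: E(K, 0x88) = 0x8D; 0xEF ⊕ 0x8D = 0x62.
P2: E(K, 0xEF) = 0xB4; 0xD6 ⊕ 0xB4 = 0x62.
P3: E(K, 0xD6) = 0xEB; 0x0A ⊕ 0xEB = 0xE1.
P4: E(K, 0x0A) = 0x0F; 0x13 ⊕ 0x0F = 0x1C.
P5: E(K, 0x13) = 0x28; 0x02 ⊕ 0x28 = 0x2A.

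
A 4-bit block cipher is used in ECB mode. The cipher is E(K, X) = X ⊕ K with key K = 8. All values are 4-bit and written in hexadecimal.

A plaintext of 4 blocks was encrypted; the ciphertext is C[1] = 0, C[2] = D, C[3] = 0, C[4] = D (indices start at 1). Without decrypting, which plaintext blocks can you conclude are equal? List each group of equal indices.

ECB encrypts each block independently with the same key, so equal ciphertext blocks imply equal plaintext blocks.
C[1] = C[3] = 0, so P[1] = P[3].
C[2] = C[4] = D, so P[2] = P[4].

P[1] = P[3]; P[2] = P[4]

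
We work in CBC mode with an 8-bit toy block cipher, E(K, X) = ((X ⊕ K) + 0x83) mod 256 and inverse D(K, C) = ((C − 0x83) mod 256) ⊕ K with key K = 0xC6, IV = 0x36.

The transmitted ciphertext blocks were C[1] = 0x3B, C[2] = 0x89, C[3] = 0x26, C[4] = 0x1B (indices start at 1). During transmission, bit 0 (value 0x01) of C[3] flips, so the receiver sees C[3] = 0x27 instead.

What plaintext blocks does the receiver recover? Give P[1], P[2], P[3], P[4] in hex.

P[1] = 0x48, P[2] = 0xFB, P[3] = 0xEB, P[4] = 0x79

CBC decryption: P_i = D(K, C_i) ⊕ C_{i−1}, with C_{0} = IV.
Only C[3] changed, to 0x27. In CBC, a change in C_i garbles P_i and flips the same bit in P_{i+1}. Decrypting the received ciphertext:
P[1]: D(K, 0x3B) = 0x7E; 0x7E ⊕ 0x36 = 0x48.
P[2]: D(K, 0x89) = 0xC0; 0xC0 ⊕ 0x3B = 0xFB.
P[3]: D(K, 0x27) = 0x62; 0x62 ⊕ 0x89 = 0xEB.
P[4]: D(K, 0x1B) = 0x5E; 0x5E ⊕ 0x27 = 0x79.
Blocks that differ from the original plaintext: P[3], P[4].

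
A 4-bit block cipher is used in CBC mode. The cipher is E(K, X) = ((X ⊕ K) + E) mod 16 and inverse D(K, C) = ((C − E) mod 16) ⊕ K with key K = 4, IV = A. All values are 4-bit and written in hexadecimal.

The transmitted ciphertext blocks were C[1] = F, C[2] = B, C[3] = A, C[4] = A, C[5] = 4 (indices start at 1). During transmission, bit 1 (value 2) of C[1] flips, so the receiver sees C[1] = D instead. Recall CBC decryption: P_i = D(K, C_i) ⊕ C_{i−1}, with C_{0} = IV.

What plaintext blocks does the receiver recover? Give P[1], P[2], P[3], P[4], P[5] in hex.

P[1] = 1, P[2] = 4, P[3] = 3, P[4] = 2, P[5] = 8

Only C[1] changed, to D. In CBC, a change in C_i garbles P_i and flips the same bit in P_{i+1}. Decrypting the received ciphertext:
P[1]: D(K, D) = B; B ⊕ A = 1.
P[2]: D(K, B) = 9; 9 ⊕ D = 4.
P[3]: D(K, A) = 8; 8 ⊕ B = 3.
P[4]: D(K, A) = 8; 8 ⊕ A = 2.
P[5]: D(K, 4) = 2; 2 ⊕ A = 8.
Blocks that differ from the original plaintext: P[1], P[2].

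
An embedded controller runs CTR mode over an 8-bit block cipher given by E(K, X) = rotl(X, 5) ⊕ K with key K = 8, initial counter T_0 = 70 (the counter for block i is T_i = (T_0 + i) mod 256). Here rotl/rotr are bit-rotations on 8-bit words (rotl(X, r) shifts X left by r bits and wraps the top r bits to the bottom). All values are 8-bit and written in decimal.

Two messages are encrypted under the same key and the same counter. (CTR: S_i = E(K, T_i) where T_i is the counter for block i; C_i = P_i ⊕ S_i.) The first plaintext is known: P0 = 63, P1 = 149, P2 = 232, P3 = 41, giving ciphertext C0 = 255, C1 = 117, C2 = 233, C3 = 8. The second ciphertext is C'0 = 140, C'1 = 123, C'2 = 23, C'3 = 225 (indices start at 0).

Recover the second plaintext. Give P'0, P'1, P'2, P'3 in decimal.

In CTR with a reused counter, both messages share the same keystream S_i, so C_i ⊕ C'_i = P_i ⊕ P'_i and thus P'_i = P_i ⊕ C_i ⊕ C'_i.
P'0: 63 ⊕ 255 ⊕ 140 = 76.
P'1: 149 ⊕ 117 ⊕ 123 = 155.
P'2: 232 ⊕ 233 ⊕ 23 = 22.
P'3: 41 ⊕ 8 ⊕ 225 = 192.

P'0 = 76, P'1 = 155, P'2 = 22, P'3 = 192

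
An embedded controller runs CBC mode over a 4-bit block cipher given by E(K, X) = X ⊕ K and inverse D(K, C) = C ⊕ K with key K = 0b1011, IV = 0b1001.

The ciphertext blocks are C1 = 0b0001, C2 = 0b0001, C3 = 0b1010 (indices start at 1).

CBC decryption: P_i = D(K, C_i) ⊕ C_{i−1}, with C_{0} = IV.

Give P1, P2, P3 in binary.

P1 = 0b0011, P2 = 0b1011, P3 = 0b0000

P1: D(K, 0b0001) = 0b1010; 0b1010 ⊕ 0b1001 = 0b0011.
P2: D(K, 0b0001) = 0b1010; 0b1010 ⊕ 0b0001 = 0b1011.
P3: D(K, 0b1010) = 0b0001; 0b0001 ⊕ 0b0001 = 0b0000.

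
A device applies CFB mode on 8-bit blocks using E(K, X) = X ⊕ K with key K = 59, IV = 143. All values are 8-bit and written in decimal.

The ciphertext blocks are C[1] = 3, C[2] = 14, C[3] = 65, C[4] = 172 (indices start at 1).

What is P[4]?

CFB decryption: P_i = C_i ⊕ E(K, C_{i−1}), with C_{0} = IV.
P[4]: E(K, 65) = 122; 172 ⊕ 122 = 214.

P[4] = 214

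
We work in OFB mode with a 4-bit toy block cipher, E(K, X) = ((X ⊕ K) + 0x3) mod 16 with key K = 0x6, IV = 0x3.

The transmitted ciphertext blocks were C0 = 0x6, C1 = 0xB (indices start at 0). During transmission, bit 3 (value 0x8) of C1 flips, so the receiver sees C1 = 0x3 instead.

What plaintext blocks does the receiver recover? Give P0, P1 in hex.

OFB decryption: S_i = E(K, S_{i−1}) with S_{−1} = IV; P_i = C_i ⊕ S_i.
Only C1 changed, to 0x3. In OFB, a change in C_i flips the same bit in P_i only; the keystream is unaffected. Decrypting the received ciphertext:
P0: S = E(K, 0x3) = 0x8; 0x6 ⊕ 0x8 = 0xE.
P1: S = E(K, 0x8) = 0x1; 0x3 ⊕ 0x1 = 0x2.
Blocks that differ from the original plaintext: P1.

P0 = 0xE, P1 = 0x2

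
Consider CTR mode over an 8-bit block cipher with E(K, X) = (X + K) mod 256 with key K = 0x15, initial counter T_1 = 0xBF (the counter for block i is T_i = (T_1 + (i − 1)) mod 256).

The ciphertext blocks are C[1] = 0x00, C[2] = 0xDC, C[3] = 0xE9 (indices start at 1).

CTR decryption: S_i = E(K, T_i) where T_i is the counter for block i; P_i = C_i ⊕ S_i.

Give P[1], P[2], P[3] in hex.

P[1] = 0xD4, P[2] = 0x09, P[3] = 0x3F

P[1]: T = 0xBF, S = E(K, T) = 0xD4; 0x00 ⊕ 0xD4 = 0xD4.
P[2]: T = 0xC0, S = E(K, T) = 0xD5; 0xDC ⊕ 0xD5 = 0x09.
P[3]: T = 0xC1, S = E(K, T) = 0xD6; 0xE9 ⊕ 0xD6 = 0x3F.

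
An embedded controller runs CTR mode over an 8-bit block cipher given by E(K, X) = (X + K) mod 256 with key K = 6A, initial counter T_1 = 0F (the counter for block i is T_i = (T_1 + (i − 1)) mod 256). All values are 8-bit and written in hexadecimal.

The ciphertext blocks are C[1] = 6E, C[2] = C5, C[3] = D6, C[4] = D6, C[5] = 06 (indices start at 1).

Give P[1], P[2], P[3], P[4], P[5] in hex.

P[1] = 17, P[2] = BF, P[3] = AD, P[4] = AA, P[5] = 7B

CTR decryption: S_i = E(K, T_i) where T_i is the counter for block i; P_i = C_i ⊕ S_i.
P[1]: T = 0F, S = E(K, T) = 79; 6E ⊕ 79 = 17.
P[2]: T = 10, S = E(K, T) = 7A; C5 ⊕ 7A = BF.
P[3]: T = 11, S = E(K, T) = 7B; D6 ⊕ 7B = AD.
P[4]: T = 12, S = E(K, T) = 7C; D6 ⊕ 7C = AA.
P[5]: T = 13, S = E(K, T) = 7D; 06 ⊕ 7D = 7B.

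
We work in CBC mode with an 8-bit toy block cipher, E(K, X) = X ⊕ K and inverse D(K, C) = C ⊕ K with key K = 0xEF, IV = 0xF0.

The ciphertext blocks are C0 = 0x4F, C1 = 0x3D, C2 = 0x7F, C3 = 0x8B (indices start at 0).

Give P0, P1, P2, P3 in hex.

P0 = 0x50, P1 = 0x9D, P2 = 0xAD, P3 = 0x1B

CBC decryption: P_i = D(K, C_i) ⊕ C_{i−1}, with C_{−1} = IV.
P0: D(K, 0x4F) = 0xA0; 0xA0 ⊕ 0xF0 = 0x50.
P1: D(K, 0x3D) = 0xD2; 0xD2 ⊕ 0x4F = 0x9D.
P2: D(K, 0x7F) = 0x90; 0x90 ⊕ 0x3D = 0xAD.
P3: D(K, 0x8B) = 0x64; 0x64 ⊕ 0x7F = 0x1B.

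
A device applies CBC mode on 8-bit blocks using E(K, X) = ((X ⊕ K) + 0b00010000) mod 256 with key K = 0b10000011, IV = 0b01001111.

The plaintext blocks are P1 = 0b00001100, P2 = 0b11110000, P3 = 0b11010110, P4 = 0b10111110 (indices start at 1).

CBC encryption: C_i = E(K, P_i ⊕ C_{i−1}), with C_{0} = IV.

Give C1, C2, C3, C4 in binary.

C1: P1 ⊕ 0b01001111 = 0b01000011; E(K, 0b01000011) = 0b11010000.
C2: P2 ⊕ 0b11010000 = 0b00100000; E(K, 0b00100000) = 0b10110011.
C3: P3 ⊕ 0b10110011 = 0b01100101; E(K, 0b01100101) = 0b11110110.
C4: P4 ⊕ 0b11110110 = 0b01001000; E(K, 0b01001000) = 0b11011011.

C1 = 0b11010000, C2 = 0b10110011, C3 = 0b11110110, C4 = 0b11011011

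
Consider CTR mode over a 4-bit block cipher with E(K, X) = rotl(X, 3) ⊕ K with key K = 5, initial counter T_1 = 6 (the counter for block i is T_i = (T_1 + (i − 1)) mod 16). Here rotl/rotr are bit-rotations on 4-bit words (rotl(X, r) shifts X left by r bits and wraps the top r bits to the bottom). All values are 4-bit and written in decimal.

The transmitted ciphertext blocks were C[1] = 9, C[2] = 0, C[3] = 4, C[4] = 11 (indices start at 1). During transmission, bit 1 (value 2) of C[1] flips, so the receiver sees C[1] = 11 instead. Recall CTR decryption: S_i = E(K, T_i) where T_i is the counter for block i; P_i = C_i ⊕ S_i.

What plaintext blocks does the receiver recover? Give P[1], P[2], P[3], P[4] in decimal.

P[1] = 13, P[2] = 14, P[3] = 5, P[4] = 2

Only C[1] changed, to 11. In CTR, a change in C_i flips the same bit in P_i only; the keystream is unaffected. Decrypting the received ciphertext:
P[1]: T = 6, S = E(K, T) = 6; 11 ⊕ 6 = 13.
P[2]: T = 7, S = E(K, T) = 14; 0 ⊕ 14 = 14.
P[3]: T = 8, S = E(K, T) = 1; 4 ⊕ 1 = 5.
P[4]: T = 9, S = E(K, T) = 9; 11 ⊕ 9 = 2.
Blocks that differ from the original plaintext: P[1].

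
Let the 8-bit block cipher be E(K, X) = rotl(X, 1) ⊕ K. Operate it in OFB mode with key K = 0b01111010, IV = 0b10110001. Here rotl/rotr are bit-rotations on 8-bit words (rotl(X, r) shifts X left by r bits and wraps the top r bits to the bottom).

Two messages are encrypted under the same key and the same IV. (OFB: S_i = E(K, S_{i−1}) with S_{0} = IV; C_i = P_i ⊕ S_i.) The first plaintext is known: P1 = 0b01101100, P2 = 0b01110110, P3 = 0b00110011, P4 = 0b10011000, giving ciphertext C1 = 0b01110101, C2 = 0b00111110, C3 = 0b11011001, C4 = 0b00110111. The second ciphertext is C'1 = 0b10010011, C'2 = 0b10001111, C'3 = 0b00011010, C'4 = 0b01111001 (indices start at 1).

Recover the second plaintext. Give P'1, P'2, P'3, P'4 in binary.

In OFB with a reused IV, both messages share the same keystream S_i, so C_i ⊕ C'_i = P_i ⊕ P'_i and thus P'_i = P_i ⊕ C_i ⊕ C'_i.
P'1: 0b01101100 ⊕ 0b01110101 ⊕ 0b10010011 = 0b10001010.
P'2: 0b01110110 ⊕ 0b00111110 ⊕ 0b10001111 = 0b11000111.
P'3: 0b00110011 ⊕ 0b11011001 ⊕ 0b00011010 = 0b11110000.
P'4: 0b10011000 ⊕ 0b00110111 ⊕ 0b01111001 = 0b11010110.

P'1 = 0b10001010, P'2 = 0b11000111, P'3 = 0b11110000, P'4 = 0b11010110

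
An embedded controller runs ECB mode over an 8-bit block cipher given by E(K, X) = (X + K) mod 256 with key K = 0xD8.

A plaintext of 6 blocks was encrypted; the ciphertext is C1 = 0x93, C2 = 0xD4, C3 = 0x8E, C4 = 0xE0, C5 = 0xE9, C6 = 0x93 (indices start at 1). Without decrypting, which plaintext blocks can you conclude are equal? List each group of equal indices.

P1 = P6

ECB encrypts each block independently with the same key, so equal ciphertext blocks imply equal plaintext blocks.
C1 = C6 = 0x93, so P1 = P6.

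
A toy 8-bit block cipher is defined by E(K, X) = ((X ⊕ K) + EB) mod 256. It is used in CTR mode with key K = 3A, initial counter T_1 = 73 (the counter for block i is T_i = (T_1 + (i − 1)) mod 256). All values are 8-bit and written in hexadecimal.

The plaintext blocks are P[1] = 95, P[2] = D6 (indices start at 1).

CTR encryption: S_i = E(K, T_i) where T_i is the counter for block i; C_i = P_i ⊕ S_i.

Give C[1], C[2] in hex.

C[1] = A1, C[2] = EF

C[1]: T = 73, S = E(K, T) = 34; 95 ⊕ 34 = A1.
C[2]: T = 74, S = E(K, T) = 39; D6 ⊕ 39 = EF.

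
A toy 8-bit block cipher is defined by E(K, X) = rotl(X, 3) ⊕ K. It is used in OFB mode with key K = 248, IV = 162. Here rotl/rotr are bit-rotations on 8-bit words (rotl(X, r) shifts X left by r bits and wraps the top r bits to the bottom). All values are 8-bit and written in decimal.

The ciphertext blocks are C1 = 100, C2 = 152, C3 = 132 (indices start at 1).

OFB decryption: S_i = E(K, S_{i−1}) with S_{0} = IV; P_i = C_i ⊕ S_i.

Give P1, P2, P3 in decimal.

P1 = 137, P2 = 15, P3 = 192

P1: S = E(K, 162) = 237; 100 ⊕ 237 = 137.
P2: S = E(K, 237) = 151; 152 ⊕ 151 = 15.
P3: S = E(K, 151) = 68; 132 ⊕ 68 = 192.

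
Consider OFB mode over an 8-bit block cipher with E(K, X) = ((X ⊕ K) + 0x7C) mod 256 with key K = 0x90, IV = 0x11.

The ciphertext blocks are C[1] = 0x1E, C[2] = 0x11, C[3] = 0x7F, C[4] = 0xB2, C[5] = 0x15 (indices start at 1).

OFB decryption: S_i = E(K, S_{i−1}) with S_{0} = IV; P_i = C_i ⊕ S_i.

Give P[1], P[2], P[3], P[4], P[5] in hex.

P[1] = 0xE3, P[2] = 0xF8, P[3] = 0x8A, P[4] = 0x53, P[5] = 0xF8

P[1]: S = E(K, 0x11) = 0xFD; 0x1E ⊕ 0xFD = 0xE3.
P[2]: S = E(K, 0xFD) = 0xE9; 0x11 ⊕ 0xE9 = 0xF8.
P[3]: S = E(K, 0xE9) = 0xF5; 0x7F ⊕ 0xF5 = 0x8A.
P[4]: S = E(K, 0xF5) = 0xE1; 0xB2 ⊕ 0xE1 = 0x53.
P[5]: S = E(K, 0xE1) = 0xED; 0x15 ⊕ 0xED = 0xF8.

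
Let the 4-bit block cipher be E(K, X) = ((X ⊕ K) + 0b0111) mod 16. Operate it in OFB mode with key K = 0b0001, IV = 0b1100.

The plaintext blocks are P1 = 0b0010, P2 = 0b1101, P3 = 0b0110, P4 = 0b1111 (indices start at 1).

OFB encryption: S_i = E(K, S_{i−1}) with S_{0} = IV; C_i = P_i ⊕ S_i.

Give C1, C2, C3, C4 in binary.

C1 = 0b0110, C2 = 0b0001, C3 = 0b0010, C4 = 0b0011

C1: S = E(K, 0b1100) = 0b0100; 0b0010 ⊕ 0b0100 = 0b0110.
C2: S = E(K, 0b0100) = 0b1100; 0b1101 ⊕ 0b1100 = 0b0001.
C3: S = E(K, 0b1100) = 0b0100; 0b0110 ⊕ 0b0100 = 0b0010.
C4: S = E(K, 0b0100) = 0b1100; 0b1111 ⊕ 0b1100 = 0b0011.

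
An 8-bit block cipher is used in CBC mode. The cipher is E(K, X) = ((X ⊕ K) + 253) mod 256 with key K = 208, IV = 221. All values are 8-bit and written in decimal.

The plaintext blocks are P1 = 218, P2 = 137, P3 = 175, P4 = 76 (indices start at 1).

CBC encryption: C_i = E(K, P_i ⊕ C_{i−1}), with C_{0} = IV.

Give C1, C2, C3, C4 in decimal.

C1 = 212, C2 = 138, C3 = 242, C4 = 107

C1: P1 ⊕ 221 = 7; E(K, 7) = 212.
C2: P2 ⊕ 212 = 93; E(K, 93) = 138.
C3: P3 ⊕ 138 = 37; E(K, 37) = 242.
C4: P4 ⊕ 242 = 190; E(K, 190) = 107.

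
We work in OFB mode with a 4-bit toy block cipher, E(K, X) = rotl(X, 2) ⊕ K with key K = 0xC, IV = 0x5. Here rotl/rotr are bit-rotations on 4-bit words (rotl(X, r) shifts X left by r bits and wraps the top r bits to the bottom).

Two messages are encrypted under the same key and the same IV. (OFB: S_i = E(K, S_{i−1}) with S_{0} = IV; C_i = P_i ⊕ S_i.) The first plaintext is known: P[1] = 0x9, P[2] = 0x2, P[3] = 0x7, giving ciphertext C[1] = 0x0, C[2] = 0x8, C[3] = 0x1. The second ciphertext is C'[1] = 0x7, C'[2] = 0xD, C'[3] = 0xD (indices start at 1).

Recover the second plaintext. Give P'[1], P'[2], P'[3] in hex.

In OFB with a reused IV, both messages share the same keystream S_i, so C_i ⊕ C'_i = P_i ⊕ P'_i and thus P'_i = P_i ⊕ C_i ⊕ C'_i.
P'[1]: 0x9 ⊕ 0x0 ⊕ 0x7 = 0xE.
P'[2]: 0x2 ⊕ 0x8 ⊕ 0xD = 0x7.
P'[3]: 0x7 ⊕ 0x1 ⊕ 0xD = 0xB.

P'[1] = 0xE, P'[2] = 0x7, P'[3] = 0xB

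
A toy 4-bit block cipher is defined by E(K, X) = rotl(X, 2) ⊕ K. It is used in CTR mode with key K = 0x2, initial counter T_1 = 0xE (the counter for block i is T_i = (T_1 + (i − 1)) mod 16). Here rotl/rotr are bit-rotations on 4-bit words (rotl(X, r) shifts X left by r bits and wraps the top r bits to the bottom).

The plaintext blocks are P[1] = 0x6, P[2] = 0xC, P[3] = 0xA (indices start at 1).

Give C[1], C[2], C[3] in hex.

CTR encryption: S_i = E(K, T_i) where T_i is the counter for block i; C_i = P_i ⊕ S_i.
C[1]: T = 0xE, S = E(K, T) = 0x9; 0x6 ⊕ 0x9 = 0xF.
C[2]: T = 0xF, S = E(K, T) = 0xD; 0xC ⊕ 0xD = 0x1.
C[3]: T = 0x0, S = E(K, T) = 0x2; 0xA ⊕ 0x2 = 0x8.

C[1] = 0xF, C[2] = 0x1, C[3] = 0x8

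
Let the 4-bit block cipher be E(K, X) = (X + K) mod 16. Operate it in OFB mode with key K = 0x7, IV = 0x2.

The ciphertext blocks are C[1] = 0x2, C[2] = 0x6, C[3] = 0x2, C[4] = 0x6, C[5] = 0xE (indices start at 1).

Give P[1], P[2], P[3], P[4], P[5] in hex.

P[1] = 0xB, P[2] = 0x6, P[3] = 0x5, P[4] = 0x8, P[5] = 0xB

OFB decryption: S_i = E(K, S_{i−1}) with S_{0} = IV; P_i = C_i ⊕ S_i.
P[1]: S = E(K, 0x2) = 0x9; 0x2 ⊕ 0x9 = 0xB.
P[2]: S = E(K, 0x9) = 0x0; 0x6 ⊕ 0x0 = 0x6.
P[3]: S = E(K, 0x0) = 0x7; 0x2 ⊕ 0x7 = 0x5.
P[4]: S = E(K, 0x7) = 0xE; 0x6 ⊕ 0xE = 0x8.
P[5]: S = E(K, 0xE) = 0x5; 0xE ⊕ 0x5 = 0xB.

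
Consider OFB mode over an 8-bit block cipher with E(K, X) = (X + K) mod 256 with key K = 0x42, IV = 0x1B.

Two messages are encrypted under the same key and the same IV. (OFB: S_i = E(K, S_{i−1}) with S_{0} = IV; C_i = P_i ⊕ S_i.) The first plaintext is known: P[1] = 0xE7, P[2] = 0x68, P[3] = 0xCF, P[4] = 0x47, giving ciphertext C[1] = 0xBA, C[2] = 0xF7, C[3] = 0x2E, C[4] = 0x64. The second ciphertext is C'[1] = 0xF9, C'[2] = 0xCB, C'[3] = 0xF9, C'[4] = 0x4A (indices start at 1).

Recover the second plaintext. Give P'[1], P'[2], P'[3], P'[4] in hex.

P'[1] = 0xA4, P'[2] = 0x54, P'[3] = 0x18, P'[4] = 0x69

In OFB with a reused IV, both messages share the same keystream S_i, so C_i ⊕ C'_i = P_i ⊕ P'_i and thus P'_i = P_i ⊕ C_i ⊕ C'_i.
P'[1]: 0xE7 ⊕ 0xBA ⊕ 0xF9 = 0xA4.
P'[2]: 0x68 ⊕ 0xF7 ⊕ 0xCB = 0x54.
P'[3]: 0xCF ⊕ 0x2E ⊕ 0xF9 = 0x18.
P'[4]: 0x47 ⊕ 0x64 ⊕ 0x4A = 0x69.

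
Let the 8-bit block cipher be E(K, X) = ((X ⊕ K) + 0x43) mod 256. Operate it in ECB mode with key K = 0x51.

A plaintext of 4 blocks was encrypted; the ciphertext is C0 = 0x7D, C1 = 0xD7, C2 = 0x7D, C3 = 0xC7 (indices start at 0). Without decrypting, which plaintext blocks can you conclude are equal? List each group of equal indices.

P0 = P2

ECB encrypts each block independently with the same key, so equal ciphertext blocks imply equal plaintext blocks.
C0 = C2 = 0x7D, so P0 = P2.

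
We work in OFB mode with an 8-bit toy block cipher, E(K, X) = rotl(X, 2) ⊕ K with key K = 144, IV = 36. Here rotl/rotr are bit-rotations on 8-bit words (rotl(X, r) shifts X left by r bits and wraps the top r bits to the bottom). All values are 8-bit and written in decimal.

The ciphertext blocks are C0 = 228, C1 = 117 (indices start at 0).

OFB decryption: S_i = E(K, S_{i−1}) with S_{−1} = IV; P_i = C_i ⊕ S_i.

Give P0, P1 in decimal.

P0: S = E(K, 36) = 0; 228 ⊕ 0 = 228.
P1: S = E(K, 0) = 144; 117 ⊕ 144 = 229.

P0 = 228, P1 = 229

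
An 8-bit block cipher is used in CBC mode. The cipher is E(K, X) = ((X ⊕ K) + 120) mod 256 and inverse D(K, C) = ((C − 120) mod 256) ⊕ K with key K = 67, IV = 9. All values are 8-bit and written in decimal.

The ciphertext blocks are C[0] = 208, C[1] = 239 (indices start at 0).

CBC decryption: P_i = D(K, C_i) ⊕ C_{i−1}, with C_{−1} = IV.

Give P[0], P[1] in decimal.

P[0]: D(K, 208) = 27; 27 ⊕ 9 = 18.
P[1]: D(K, 239) = 52; 52 ⊕ 208 = 228.

P[0] = 18, P[1] = 228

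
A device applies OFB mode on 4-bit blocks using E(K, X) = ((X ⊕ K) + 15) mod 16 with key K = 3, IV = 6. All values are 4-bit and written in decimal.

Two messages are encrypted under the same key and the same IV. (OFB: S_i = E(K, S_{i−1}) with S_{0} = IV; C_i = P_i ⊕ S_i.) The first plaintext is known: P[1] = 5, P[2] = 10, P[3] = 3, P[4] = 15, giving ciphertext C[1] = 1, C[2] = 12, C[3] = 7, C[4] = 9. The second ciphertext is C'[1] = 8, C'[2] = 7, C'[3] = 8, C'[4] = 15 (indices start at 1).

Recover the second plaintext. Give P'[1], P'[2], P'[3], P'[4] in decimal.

P'[1] = 12, P'[2] = 1, P'[3] = 12, P'[4] = 9

In OFB with a reused IV, both messages share the same keystream S_i, so C_i ⊕ C'_i = P_i ⊕ P'_i and thus P'_i = P_i ⊕ C_i ⊕ C'_i.
P'[1]: 5 ⊕ 1 ⊕ 8 = 12.
P'[2]: 10 ⊕ 12 ⊕ 7 = 1.
P'[3]: 3 ⊕ 7 ⊕ 8 = 12.
P'[4]: 15 ⊕ 9 ⊕ 15 = 9.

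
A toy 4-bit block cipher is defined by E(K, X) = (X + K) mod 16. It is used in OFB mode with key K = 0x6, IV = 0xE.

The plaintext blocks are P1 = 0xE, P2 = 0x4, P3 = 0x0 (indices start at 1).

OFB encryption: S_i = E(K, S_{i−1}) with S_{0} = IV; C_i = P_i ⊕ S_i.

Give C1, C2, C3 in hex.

C1: S = E(K, 0xE) = 0x4; 0xE ⊕ 0x4 = 0xA.
C2: S = E(K, 0x4) = 0xA; 0x4 ⊕ 0xA = 0xE.
C3: S = E(K, 0xA) = 0x0; 0x0 ⊕ 0x0 = 0x0.

C1 = 0xA, C2 = 0xE, C3 = 0x0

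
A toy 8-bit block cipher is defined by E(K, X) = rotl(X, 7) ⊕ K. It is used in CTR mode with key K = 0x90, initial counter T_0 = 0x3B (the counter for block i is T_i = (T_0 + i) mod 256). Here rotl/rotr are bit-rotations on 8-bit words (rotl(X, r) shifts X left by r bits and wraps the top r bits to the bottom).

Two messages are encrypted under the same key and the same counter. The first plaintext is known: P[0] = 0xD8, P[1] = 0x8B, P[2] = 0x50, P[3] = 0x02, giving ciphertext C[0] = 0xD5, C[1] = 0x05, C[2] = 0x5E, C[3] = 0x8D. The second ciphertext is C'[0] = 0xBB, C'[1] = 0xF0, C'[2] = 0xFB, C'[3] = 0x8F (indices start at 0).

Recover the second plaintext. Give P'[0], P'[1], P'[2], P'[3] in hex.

P'[0] = 0xB6, P'[1] = 0x7E, P'[2] = 0xF5, P'[3] = 0x00

In CTR with a reused counter, both messages share the same keystream S_i, so C_i ⊕ C'_i = P_i ⊕ P'_i and thus P'_i = P_i ⊕ C_i ⊕ C'_i.
P'[0]: 0xD8 ⊕ 0xD5 ⊕ 0xBB = 0xB6.
P'[1]: 0x8B ⊕ 0x05 ⊕ 0xF0 = 0x7E.
P'[2]: 0x50 ⊕ 0x5E ⊕ 0xFB = 0xF5.
P'[3]: 0x02 ⊕ 0x8D ⊕ 0x8F = 0x00.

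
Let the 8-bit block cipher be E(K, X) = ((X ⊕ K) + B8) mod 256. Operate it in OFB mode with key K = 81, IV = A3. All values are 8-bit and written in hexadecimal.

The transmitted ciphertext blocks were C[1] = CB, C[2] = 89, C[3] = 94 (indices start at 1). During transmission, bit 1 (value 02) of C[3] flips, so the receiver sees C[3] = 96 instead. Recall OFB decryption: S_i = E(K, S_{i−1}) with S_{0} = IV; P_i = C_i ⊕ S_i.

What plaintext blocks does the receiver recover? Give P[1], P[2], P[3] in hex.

P[1] = 11, P[2] = 9A, P[3] = DC

Only C[3] changed, to 96. In OFB, a change in C_i flips the same bit in P_i only; the keystream is unaffected. Decrypting the received ciphertext:
P[1]: S = E(K, A3) = DA; CB ⊕ DA = 11.
P[2]: S = E(K, DA) = 13; 89 ⊕ 13 = 9A.
P[3]: S = E(K, 13) = 4A; 96 ⊕ 4A = DC.
Blocks that differ from the original plaintext: P[3].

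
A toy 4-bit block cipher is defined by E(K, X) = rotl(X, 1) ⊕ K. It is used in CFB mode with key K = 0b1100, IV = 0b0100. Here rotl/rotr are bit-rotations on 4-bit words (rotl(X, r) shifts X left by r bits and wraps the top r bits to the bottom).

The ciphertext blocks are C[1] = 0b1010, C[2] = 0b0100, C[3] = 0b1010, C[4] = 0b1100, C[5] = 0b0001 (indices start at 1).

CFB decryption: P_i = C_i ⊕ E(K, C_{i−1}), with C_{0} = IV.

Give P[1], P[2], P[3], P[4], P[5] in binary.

P[1]: E(K, 0b0100) = 0b0100; 0b1010 ⊕ 0b0100 = 0b1110.
P[2]: E(K, 0b1010) = 0b1001; 0b0100 ⊕ 0b1001 = 0b1101.
P[3]: E(K, 0b0100) = 0b0100; 0b1010 ⊕ 0b0100 = 0b1110.
P[4]: E(K, 0b1010) = 0b1001; 0b1100 ⊕ 0b1001 = 0b0101.
P[5]: E(K, 0b1100) = 0b0101; 0b0001 ⊕ 0b0101 = 0b0100.

P[1] = 0b1110, P[2] = 0b1101, P[3] = 0b1110, P[4] = 0b0101, P[5] = 0b0100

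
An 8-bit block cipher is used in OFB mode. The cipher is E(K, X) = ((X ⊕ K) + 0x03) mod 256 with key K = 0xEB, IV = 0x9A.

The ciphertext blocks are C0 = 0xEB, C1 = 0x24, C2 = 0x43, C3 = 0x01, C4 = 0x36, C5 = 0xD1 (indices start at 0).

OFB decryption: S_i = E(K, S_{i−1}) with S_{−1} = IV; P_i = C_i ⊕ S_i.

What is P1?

P0: S = E(K, 0x9A) = 0x74; 0xEB ⊕ 0x74 = 0x9F.
P1: S = E(K, 0x74) = 0xA2; 0x24 ⊕ 0xA2 = 0x86.

P1 = 0x86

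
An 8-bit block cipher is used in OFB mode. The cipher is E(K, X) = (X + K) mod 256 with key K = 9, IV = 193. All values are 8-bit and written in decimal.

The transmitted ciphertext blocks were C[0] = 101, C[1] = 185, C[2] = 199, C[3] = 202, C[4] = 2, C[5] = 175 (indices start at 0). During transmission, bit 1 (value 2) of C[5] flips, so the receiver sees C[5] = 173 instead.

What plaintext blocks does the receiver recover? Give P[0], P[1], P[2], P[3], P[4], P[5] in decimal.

OFB decryption: S_i = E(K, S_{i−1}) with S_{−1} = IV; P_i = C_i ⊕ S_i.
Only C[5] changed, to 173. In OFB, a change in C_i flips the same bit in P_i only; the keystream is unaffected. Decrypting the received ciphertext:
P[0]: S = E(K, 193) = 202; 101 ⊕ 202 = 175.
P[1]: S = E(K, 202) = 211; 185 ⊕ 211 = 106.
P[2]: S = E(K, 211) = 220; 199 ⊕ 220 = 27.
P[3]: S = E(K, 220) = 229; 202 ⊕ 229 = 47.
P[4]: S = E(K, 229) = 238; 2 ⊕ 238 = 236.
P[5]: S = E(K, 238) = 247; 173 ⊕ 247 = 90.
Blocks that differ from the original plaintext: P[5].

P[0] = 175, P[1] = 106, P[2] = 27, P[3] = 47, P[4] = 236, P[5] = 90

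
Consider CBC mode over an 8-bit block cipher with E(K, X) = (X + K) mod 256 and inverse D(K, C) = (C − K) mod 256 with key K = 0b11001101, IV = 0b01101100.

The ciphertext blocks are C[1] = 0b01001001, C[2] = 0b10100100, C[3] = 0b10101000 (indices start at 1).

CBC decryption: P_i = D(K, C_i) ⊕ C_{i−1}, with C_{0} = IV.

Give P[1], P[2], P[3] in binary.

P[1] = 0b00010000, P[2] = 0b10011110, P[3] = 0b01111111

P[1]: D(K, 0b01001001) = 0b01111100; 0b01111100 ⊕ 0b01101100 = 0b00010000.
P[2]: D(K, 0b10100100) = 0b11010111; 0b11010111 ⊕ 0b01001001 = 0b10011110.
P[3]: D(K, 0b10101000) = 0b11011011; 0b11011011 ⊕ 0b10100100 = 0b01111111.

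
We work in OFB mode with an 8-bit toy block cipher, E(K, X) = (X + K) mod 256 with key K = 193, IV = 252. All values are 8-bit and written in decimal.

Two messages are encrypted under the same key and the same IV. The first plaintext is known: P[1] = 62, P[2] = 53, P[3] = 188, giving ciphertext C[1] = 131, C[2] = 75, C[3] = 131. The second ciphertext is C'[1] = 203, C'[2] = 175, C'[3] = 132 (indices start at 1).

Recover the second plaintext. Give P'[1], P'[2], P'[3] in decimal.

In OFB with a reused IV, both messages share the same keystream S_i, so C_i ⊕ C'_i = P_i ⊕ P'_i and thus P'_i = P_i ⊕ C_i ⊕ C'_i.
P'[1]: 62 ⊕ 131 ⊕ 203 = 118.
P'[2]: 53 ⊕ 75 ⊕ 175 = 209.
P'[3]: 188 ⊕ 131 ⊕ 132 = 187.

P'[1] = 118, P'[2] = 209, P'[3] = 187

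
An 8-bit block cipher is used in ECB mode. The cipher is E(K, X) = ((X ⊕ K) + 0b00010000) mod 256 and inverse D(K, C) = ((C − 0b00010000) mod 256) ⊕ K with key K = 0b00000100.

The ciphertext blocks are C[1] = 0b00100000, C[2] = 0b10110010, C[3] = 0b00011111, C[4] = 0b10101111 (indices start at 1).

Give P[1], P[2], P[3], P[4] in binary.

P[1] = 0b00010100, P[2] = 0b10100110, P[3] = 0b00001011, P[4] = 0b10011011

ECB decryption: P_i = D(K, C_i).
P[1]: D(K, 0b00100000) = 0b00010100.
P[2]: D(K, 0b10110010) = 0b10100110.
P[3]: D(K, 0b00011111) = 0b00001011.
P[4]: D(K, 0b10101111) = 0b10011011.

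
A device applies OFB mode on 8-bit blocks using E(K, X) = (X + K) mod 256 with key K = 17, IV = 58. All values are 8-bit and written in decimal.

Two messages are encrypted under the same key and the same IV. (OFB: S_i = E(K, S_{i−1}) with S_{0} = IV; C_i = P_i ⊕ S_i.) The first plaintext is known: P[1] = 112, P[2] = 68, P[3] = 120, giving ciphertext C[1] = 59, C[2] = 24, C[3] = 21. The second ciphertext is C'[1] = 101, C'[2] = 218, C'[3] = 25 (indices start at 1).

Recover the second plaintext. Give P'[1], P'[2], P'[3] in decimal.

In OFB with a reused IV, both messages share the same keystream S_i, so C_i ⊕ C'_i = P_i ⊕ P'_i and thus P'_i = P_i ⊕ C_i ⊕ C'_i.
P'[1]: 112 ⊕ 59 ⊕ 101 = 46.
P'[2]: 68 ⊕ 24 ⊕ 218 = 134.
P'[3]: 120 ⊕ 21 ⊕ 25 = 116.

P'[1] = 46, P'[2] = 134, P'[3] = 116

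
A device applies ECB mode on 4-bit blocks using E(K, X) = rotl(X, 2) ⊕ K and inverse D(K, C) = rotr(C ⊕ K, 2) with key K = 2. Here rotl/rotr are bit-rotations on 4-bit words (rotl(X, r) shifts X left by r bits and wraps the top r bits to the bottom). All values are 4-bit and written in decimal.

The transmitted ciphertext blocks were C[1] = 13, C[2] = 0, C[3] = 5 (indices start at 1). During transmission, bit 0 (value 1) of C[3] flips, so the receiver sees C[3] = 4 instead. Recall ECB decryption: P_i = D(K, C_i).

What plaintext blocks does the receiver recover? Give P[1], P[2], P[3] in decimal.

Only C[3] changed, to 4. In ECB, a change in C_i affects only P_i. Decrypting the received ciphertext:
P[1]: D(K, 13) = 15.
P[2]: D(K, 0) = 8.
P[3]: D(K, 4) = 9.
Blocks that differ from the original plaintext: P[3].

P[1] = 15, P[2] = 8, P[3] = 9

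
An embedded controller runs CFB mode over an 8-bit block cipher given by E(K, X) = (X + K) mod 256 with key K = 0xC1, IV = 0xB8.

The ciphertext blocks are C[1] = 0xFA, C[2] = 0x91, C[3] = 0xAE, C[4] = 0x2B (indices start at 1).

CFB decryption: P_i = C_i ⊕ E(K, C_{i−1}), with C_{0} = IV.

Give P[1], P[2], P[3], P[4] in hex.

P[1] = 0x83, P[2] = 0x2A, P[3] = 0xFC, P[4] = 0x44

P[1]: E(K, 0xB8) = 0x79; 0xFA ⊕ 0x79 = 0x83.
P[2]: E(K, 0xFA) = 0xBB; 0x91 ⊕ 0xBB = 0x2A.
P[3]: E(K, 0x91) = 0x52; 0xAE ⊕ 0x52 = 0xFC.
P[4]: E(K, 0xAE) = 0x6F; 0x2B ⊕ 0x6F = 0x44.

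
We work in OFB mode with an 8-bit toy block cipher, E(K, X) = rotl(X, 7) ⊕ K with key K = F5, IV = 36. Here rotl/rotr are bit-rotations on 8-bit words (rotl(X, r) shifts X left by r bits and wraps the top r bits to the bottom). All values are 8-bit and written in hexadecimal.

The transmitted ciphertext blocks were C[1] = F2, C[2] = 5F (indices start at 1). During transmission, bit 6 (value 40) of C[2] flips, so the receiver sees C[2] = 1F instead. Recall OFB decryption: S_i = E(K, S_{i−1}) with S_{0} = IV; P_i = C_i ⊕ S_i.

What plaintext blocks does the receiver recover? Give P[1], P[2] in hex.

Only C[2] changed, to 1F. In OFB, a change in C_i flips the same bit in P_i only; the keystream is unaffected. Decrypting the received ciphertext:
P[1]: S = E(K, 36) = EE; F2 ⊕ EE = 1C.
P[2]: S = E(K, EE) = 82; 1F ⊕ 82 = 9D.
Blocks that differ from the original plaintext: P[2].

P[1] = 1C, P[2] = 9D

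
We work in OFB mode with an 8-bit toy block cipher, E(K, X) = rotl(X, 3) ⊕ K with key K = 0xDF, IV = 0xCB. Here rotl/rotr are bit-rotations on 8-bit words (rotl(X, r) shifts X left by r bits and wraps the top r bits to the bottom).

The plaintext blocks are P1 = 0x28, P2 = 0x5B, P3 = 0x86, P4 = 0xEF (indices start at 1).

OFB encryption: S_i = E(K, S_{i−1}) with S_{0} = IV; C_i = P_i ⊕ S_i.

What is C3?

C1: S = E(K, 0xCB) = 0x81; 0x28 ⊕ 0x81 = 0xA9.
C2: S = E(K, 0x81) = 0xD3; 0x5B ⊕ 0xD3 = 0x88.
C3: S = E(K, 0xD3) = 0x41; 0x86 ⊕ 0x41 = 0xC7.

C3 = 0xC7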